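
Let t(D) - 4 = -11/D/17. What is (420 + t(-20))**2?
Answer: 20785277241/115600 ≈ 1.7980e+5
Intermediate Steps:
t(D) = 4 - 11/(17*D) (t(D) = 4 - 11/D/17 = 4 - 11/D*(1/17) = 4 - 11/(17*D))
(420 + t(-20))**2 = (420 + (4 - 11/17/(-20)))**2 = (420 + (4 - 11/17*(-1/20)))**2 = (420 + (4 + 11/340))**2 = (420 + 1371/340)**2 = (144171/340)**2 = 20785277241/115600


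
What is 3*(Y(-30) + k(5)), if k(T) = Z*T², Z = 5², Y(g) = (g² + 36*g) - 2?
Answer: 1329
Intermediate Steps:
Y(g) = -2 + g² + 36*g
Z = 25
k(T) = 25*T²
3*(Y(-30) + k(5)) = 3*((-2 + (-30)² + 36*(-30)) + 25*5²) = 3*((-2 + 900 - 1080) + 25*25) = 3*(-182 + 625) = 3*443 = 1329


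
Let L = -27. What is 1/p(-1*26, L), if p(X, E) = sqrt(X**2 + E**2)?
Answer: sqrt(1405)/1405 ≈ 0.026679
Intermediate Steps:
p(X, E) = sqrt(E**2 + X**2)
1/p(-1*26, L) = 1/(sqrt((-27)**2 + (-1*26)**2)) = 1/(sqrt(729 + (-26)**2)) = 1/(sqrt(729 + 676)) = 1/(sqrt(1405)) = sqrt(1405)/1405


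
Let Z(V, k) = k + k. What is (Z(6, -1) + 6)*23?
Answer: 92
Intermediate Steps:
Z(V, k) = 2*k
(Z(6, -1) + 6)*23 = (2*(-1) + 6)*23 = (-2 + 6)*23 = 4*23 = 92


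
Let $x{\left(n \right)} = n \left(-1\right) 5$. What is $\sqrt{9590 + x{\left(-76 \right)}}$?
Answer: $\sqrt{9970} \approx 99.85$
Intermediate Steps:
$x{\left(n \right)} = - 5 n$ ($x{\left(n \right)} = - n 5 = - 5 n$)
$\sqrt{9590 + x{\left(-76 \right)}} = \sqrt{9590 - -380} = \sqrt{9590 + 380} = \sqrt{9970}$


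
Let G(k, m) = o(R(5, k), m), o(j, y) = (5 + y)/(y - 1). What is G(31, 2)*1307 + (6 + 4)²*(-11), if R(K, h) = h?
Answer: 8049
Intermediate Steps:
o(j, y) = (5 + y)/(-1 + y)
G(k, m) = (5 + m)/(-1 + m)
G(31, 2)*1307 + (6 + 4)²*(-11) = ((5 + 2)/(-1 + 2))*1307 + (6 + 4)²*(-11) = (7/1)*1307 + 10²*(-11) = (1*7)*1307 + 100*(-11) = 7*1307 - 1100 = 9149 - 1100 = 8049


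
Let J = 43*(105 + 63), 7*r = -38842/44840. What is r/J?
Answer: -19421/1133734560 ≈ -1.7130e-5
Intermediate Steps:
r = -19421/156940 (r = (-38842/44840)/7 = (-38842*1/44840)/7 = (1/7)*(-19421/22420) = -19421/156940 ≈ -0.12375)
J = 7224 (J = 43*168 = 7224)
r/J = -19421/156940/7224 = -19421/156940*1/7224 = -19421/1133734560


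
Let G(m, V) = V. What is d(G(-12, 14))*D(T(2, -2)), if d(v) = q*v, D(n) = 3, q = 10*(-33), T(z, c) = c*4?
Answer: -13860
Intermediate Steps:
T(z, c) = 4*c
q = -330
d(v) = -330*v
d(G(-12, 14))*D(T(2, -2)) = -330*14*3 = -4620*3 = -13860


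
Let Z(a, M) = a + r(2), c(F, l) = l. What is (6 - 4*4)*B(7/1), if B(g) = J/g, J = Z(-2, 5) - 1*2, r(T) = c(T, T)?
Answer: 20/7 ≈ 2.8571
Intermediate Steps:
r(T) = T
Z(a, M) = 2 + a (Z(a, M) = a + 2 = 2 + a)
J = -2 (J = (2 - 2) - 1*2 = 0 - 2 = -2)
B(g) = -2/g
(6 - 4*4)*B(7/1) = (6 - 4*4)*(-2/(7/1)) = (6 - 16)*(-2/(7*1)) = -(-20)/7 = -10*(-2/7) = 20/7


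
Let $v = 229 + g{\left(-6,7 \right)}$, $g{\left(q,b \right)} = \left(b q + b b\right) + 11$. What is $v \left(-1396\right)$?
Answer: $-344812$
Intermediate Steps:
$g{\left(q,b \right)} = 11 + b^{2} + b q$ ($g{\left(q,b \right)} = \left(b q + b^{2}\right) + 11 = \left(b^{2} + b q\right) + 11 = 11 + b^{2} + b q$)
$v = 247$ ($v = 229 + \left(11 + 7^{2} + 7 \left(-6\right)\right) = 229 + \left(11 + 49 - 42\right) = 229 + 18 = 247$)
$v \left(-1396\right) = 247 \left(-1396\right) = -344812$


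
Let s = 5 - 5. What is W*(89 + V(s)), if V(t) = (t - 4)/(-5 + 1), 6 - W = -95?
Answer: 9090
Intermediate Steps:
W = 101 (W = 6 - 1*(-95) = 6 + 95 = 101)
s = 0
V(t) = 1 - t/4 (V(t) = (-4 + t)/(-4) = (-4 + t)*(-¼) = 1 - t/4)
W*(89 + V(s)) = 101*(89 + (1 - ¼*0)) = 101*(89 + (1 + 0)) = 101*(89 + 1) = 101*90 = 9090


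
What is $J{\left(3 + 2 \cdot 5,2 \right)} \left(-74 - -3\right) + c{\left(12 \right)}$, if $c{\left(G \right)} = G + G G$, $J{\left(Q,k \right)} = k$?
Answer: $14$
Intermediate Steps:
$c{\left(G \right)} = G + G^{2}$
$J{\left(3 + 2 \cdot 5,2 \right)} \left(-74 - -3\right) + c{\left(12 \right)} = 2 \left(-74 - -3\right) + 12 \left(1 + 12\right) = 2 \left(-74 + 3\right) + 12 \cdot 13 = 2 \left(-71\right) + 156 = -142 + 156 = 14$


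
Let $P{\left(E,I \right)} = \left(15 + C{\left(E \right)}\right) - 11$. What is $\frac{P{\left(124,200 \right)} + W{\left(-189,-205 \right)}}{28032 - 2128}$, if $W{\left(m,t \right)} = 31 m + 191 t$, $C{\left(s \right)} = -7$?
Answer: $- \frac{45017}{25904} \approx -1.7378$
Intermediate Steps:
$P{\left(E,I \right)} = -3$ ($P{\left(E,I \right)} = \left(15 - 7\right) - 11 = 8 - 11 = -3$)
$\frac{P{\left(124,200 \right)} + W{\left(-189,-205 \right)}}{28032 - 2128} = \frac{-3 + \left(31 \left(-189\right) + 191 \left(-205\right)\right)}{28032 - 2128} = \frac{-3 - 45014}{25904} = \left(-3 - 45014\right) \frac{1}{25904} = \left(-45017\right) \frac{1}{25904} = - \frac{45017}{25904}$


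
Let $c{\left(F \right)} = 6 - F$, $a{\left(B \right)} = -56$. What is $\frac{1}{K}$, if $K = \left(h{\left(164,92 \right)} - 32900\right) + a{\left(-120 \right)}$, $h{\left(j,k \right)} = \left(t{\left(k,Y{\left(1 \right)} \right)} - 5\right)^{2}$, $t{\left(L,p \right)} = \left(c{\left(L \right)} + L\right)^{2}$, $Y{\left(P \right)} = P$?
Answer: $- \frac{1}{31995} \approx -3.1255 \cdot 10^{-5}$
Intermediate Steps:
$t{\left(L,p \right)} = 36$ ($t{\left(L,p \right)} = \left(\left(6 - L\right) + L\right)^{2} = 6^{2} = 36$)
$h{\left(j,k \right)} = 961$ ($h{\left(j,k \right)} = \left(36 - 5\right)^{2} = 31^{2} = 961$)
$K = -31995$ ($K = \left(961 - 32900\right) - 56 = -31939 - 56 = -31995$)
$\frac{1}{K} = \frac{1}{-31995} = - \frac{1}{31995}$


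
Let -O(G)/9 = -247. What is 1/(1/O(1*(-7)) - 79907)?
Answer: -2223/177633260 ≈ -1.2515e-5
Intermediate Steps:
O(G) = 2223 (O(G) = -9*(-247) = 2223)
1/(1/O(1*(-7)) - 79907) = 1/(1/2223 - 79907) = 1/(-177633260/2223) = -2223/177633260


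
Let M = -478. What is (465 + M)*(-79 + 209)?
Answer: -1690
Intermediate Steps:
(465 + M)*(-79 + 209) = (465 - 478)*(-79 + 209) = -13*130 = -1690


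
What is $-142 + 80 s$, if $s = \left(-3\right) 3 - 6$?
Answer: $-1342$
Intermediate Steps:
$s = -15$ ($s = -9 - 6 = -15$)
$-142 + 80 s = -142 + 80 \left(-15\right) = -142 - 1200 = -1342$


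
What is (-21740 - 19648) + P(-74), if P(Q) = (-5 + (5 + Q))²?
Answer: -35912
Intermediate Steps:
P(Q) = Q²
(-21740 - 19648) + P(-74) = (-21740 - 19648) + (-74)² = -41388 + 5476 = -35912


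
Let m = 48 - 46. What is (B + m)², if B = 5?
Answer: 49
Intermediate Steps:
m = 2
(B + m)² = (5 + 2)² = 7² = 49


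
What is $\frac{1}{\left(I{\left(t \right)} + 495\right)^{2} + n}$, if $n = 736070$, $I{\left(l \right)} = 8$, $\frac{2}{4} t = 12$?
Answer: $\frac{1}{989079} \approx 1.011 \cdot 10^{-6}$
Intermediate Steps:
$t = 24$ ($t = 2 \cdot 12 = 24$)
$\frac{1}{\left(I{\left(t \right)} + 495\right)^{2} + n} = \frac{1}{\left(8 + 495\right)^{2} + 736070} = \frac{1}{503^{2} + 736070} = \frac{1}{253009 + 736070} = \frac{1}{989079}$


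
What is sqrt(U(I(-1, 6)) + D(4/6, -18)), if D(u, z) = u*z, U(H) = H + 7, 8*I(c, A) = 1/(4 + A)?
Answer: I*sqrt(1995)/20 ≈ 2.2333*I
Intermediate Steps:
I(c, A) = 1/(8*(4 + A))
U(H) = 7 + H
sqrt(U(I(-1, 6)) + D(4/6, -18)) = sqrt((7 + 1/(8*(4 + 6))) + (4/6)*(-18)) = sqrt((7 + (1/8)/10) + (4*(1/6))*(-18)) = sqrt((7 + (1/8)*(1/10)) + (2/3)*(-18)) = sqrt((7 + 1/80) - 12) = sqrt(561/80 - 12) = sqrt(-399/80) = I*sqrt(1995)/20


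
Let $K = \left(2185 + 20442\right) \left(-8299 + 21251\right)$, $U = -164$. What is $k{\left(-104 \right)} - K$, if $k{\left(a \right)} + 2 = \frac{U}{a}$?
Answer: $- \frac{7619687515}{26} \approx -2.9306 \cdot 10^{8}$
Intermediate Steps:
$K = 293064904$ ($K = 22627 \cdot 12952 = 293064904$)
$k{\left(a \right)} = -2 - \frac{164}{a}$
$k{\left(-104 \right)} - K = \left(-2 - \frac{164}{-104}\right) - 293064904 = \left(-2 - - \frac{41}{26}\right) - 293064904 = \left(-2 + \frac{41}{26}\right) - 293064904 = - \frac{11}{26} - 293064904 = - \frac{7619687515}{26}$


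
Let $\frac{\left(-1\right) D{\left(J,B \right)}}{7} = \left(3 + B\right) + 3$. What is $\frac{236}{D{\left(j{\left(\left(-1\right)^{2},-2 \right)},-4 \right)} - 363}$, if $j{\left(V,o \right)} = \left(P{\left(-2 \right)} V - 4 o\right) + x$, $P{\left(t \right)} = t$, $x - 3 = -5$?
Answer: $- \frac{236}{377} \approx -0.62599$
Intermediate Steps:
$x = -2$ ($x = 3 - 5 = -2$)
$j{\left(V,o \right)} = -2 - 4 o - 2 V$ ($j{\left(V,o \right)} = \left(- 2 V - 4 o\right) - 2 = \left(- 4 o - 2 V\right) - 2 = -2 - 4 o - 2 V$)
$D{\left(J,B \right)} = -42 - 7 B$ ($D{\left(J,B \right)} = - 7 \left(\left(3 + B\right) + 3\right) = - 7 \left(6 + B\right) = -42 - 7 B$)
$\frac{236}{D{\left(j{\left(\left(-1\right)^{2},-2 \right)},-4 \right)} - 363} = \frac{236}{\left(-42 - -28\right) - 363} = \frac{236}{\left(-42 + 28\right) - 363} = \frac{236}{-14 - 363} = \frac{236}{-377} = 236 \left(- \frac{1}{377}\right) = - \frac{236}{377}$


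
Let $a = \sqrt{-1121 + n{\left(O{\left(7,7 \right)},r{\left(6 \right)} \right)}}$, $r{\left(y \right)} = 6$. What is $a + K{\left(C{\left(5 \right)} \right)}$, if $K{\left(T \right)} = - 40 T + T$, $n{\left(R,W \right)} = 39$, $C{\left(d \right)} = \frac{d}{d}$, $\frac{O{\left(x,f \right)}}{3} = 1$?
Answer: $-39 + i \sqrt{1082} \approx -39.0 + 32.894 i$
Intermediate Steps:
$O{\left(x,f \right)} = 3$ ($O{\left(x,f \right)} = 3 \cdot 1 = 3$)
$C{\left(d \right)} = 1$
$K{\left(T \right)} = - 39 T$
$a = i \sqrt{1082}$ ($a = \sqrt{-1121 + 39} = \sqrt{-1082} = i \sqrt{1082} \approx 32.894 i$)
$a + K{\left(C{\left(5 \right)} \right)} = i \sqrt{1082} - 39 = -39 + i \sqrt{1082}$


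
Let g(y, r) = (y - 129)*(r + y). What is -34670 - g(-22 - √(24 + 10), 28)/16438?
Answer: -284952294/8219 - 145*√34/16438 ≈ -34670.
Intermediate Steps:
g(y, r) = (-129 + y)*(r + y)
-34670 - g(-22 - √(24 + 10), 28)/16438 = -34670 - ((-22 - √(24 + 10))² - 129*28 - 129*(-22 - √(24 + 10)) + 28*(-22 - √(24 + 10)))/16438 = -34670 - ((-22 - √34)² - 3612 - 129*(-22 - √34) + 28*(-22 - √34))/16438 = -34670 - ((-22 - √34)² - 3612 + (2838 + 129*√34) + (-616 - 28*√34))/16438 = -34670 - (-1390 + (-22 - √34)² + 101*√34)/16438 = -34670 - (-695/8219 + (-22 - √34)²/16438 + 101*√34/16438) = -34670 + (695/8219 - 101*√34/16438 - (-22 - √34)²/16438) = -284952035/8219 - 101*√34/16438 - (-22 - √34)²/16438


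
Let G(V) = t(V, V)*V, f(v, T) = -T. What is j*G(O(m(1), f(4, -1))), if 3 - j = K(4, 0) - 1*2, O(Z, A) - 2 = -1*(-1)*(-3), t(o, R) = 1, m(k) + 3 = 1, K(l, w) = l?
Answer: -1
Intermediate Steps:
m(k) = -2 (m(k) = -3 + 1 = -2)
O(Z, A) = -1 (O(Z, A) = 2 - 1*(-1)*(-3) = 2 + 1*(-3) = 2 - 3 = -1)
G(V) = V (G(V) = 1*V = V)
j = 1 (j = 3 - (4 - 1*2) = 3 - (4 - 2) = 3 - 1*2 = 3 - 2 = 1)
j*G(O(m(1), f(4, -1))) = 1*(-1) = -1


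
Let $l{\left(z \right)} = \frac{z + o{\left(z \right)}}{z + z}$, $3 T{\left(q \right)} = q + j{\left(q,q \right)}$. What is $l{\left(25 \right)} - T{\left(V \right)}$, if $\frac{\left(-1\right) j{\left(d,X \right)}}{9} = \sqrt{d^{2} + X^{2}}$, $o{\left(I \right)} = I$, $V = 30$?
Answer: $-9 + 90 \sqrt{2} \approx 118.28$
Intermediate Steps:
$j{\left(d,X \right)} = - 9 \sqrt{X^{2} + d^{2}}$ ($j{\left(d,X \right)} = - 9 \sqrt{d^{2} + X^{2}} = - 9 \sqrt{X^{2} + d^{2}}$)
$T{\left(q \right)} = \frac{q}{3} - 3 \sqrt{2} \sqrt{q^{2}}$ ($T{\left(q \right)} = \frac{q - 9 \sqrt{q^{2} + q^{2}}}{3} = \frac{q - 9 \sqrt{2 q^{2}}}{3} = \frac{q - 9 \sqrt{2} \sqrt{q^{2}}}{3} = \frac{q}{3} - 3 \sqrt{2} \sqrt{q^{2}}$)
$l{\left(z \right)} = 1$ ($l{\left(z \right)} = \frac{z + z}{z + z} = \frac{2 z}{2 z} = 2 z \frac{1}{2 z} = 1$)
$l{\left(25 \right)} - T{\left(V \right)} = 1 - \left(\frac{1}{3} \cdot 30 - 3 \sqrt{2} \sqrt{30^{2}}\right) = 1 - \left(10 - 3 \sqrt{2} \sqrt{900}\right) = 1 - \left(10 - 3 \sqrt{2} \cdot 30\right) = 1 - \left(10 - 90 \sqrt{2}\right) = -9 + 90 \sqrt{2}$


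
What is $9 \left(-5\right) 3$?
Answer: $-135$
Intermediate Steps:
$9 \left(-5\right) 3 = \left(-45\right) 3 = -135$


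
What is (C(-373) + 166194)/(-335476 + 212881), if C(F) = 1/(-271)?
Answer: -45038573/33223245 ≈ -1.3556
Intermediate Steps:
C(F) = -1/271
(C(-373) + 166194)/(-335476 + 212881) = (-1/271 + 166194)/(-335476 + 212881) = (45038573/271)/(-122595) = (45038573/271)*(-1/122595) = -45038573/33223245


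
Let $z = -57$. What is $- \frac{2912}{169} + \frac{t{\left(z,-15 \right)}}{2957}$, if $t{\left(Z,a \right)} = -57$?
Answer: $- \frac{663109}{38441} \approx -17.25$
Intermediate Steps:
$- \frac{2912}{169} + \frac{t{\left(z,-15 \right)}}{2957} = - \frac{2912}{169} - \frac{57}{2957} = \left(-2912\right) \frac{1}{169} - \frac{57}{2957} = - \frac{224}{13} - \frac{57}{2957} = - \frac{663109}{38441}$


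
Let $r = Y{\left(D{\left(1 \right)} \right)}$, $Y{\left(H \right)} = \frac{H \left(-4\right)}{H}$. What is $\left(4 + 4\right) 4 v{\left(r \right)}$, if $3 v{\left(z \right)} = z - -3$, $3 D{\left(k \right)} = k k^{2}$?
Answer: $- \frac{32}{3} \approx -10.667$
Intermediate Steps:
$D{\left(k \right)} = \frac{k^{3}}{3}$ ($D{\left(k \right)} = \frac{k k^{2}}{3} = \frac{k^{3}}{3}$)
$Y{\left(H \right)} = -4$ ($Y{\left(H \right)} = \frac{\left(-4\right) H}{H} = -4$)
$r = -4$
$v{\left(z \right)} = 1 + \frac{z}{3}$ ($v{\left(z \right)} = \frac{z - -3}{3} = \frac{z + 3}{3} = \frac{3 + z}{3} = 1 + \frac{z}{3}$)
$\left(4 + 4\right) 4 v{\left(r \right)} = \left(4 + 4\right) 4 \left(1 + \frac{1}{3} \left(-4\right)\right) = 8 \cdot 4 \left(1 - \frac{4}{3}\right) = 32 \left(- \frac{1}{3}\right) = - \frac{32}{3}$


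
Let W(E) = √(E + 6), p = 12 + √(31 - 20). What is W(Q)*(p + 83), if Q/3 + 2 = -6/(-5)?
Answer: 3*√10*(95 + √11)/5 ≈ 186.54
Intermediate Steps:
Q = -12/5 (Q = -6 + 3*(-6/(-5)) = -6 + 3*(-6*(-⅕)) = -6 + 3*(6/5) = -6 + 18/5 = -12/5 ≈ -2.4000)
p = 12 + √11 ≈ 15.317
W(E) = √(6 + E)
W(Q)*(p + 83) = √(6 - 12/5)*((12 + √11) + 83) = √(18/5)*(95 + √11) = (3*√10/5)*(95 + √11) = 3*√10*(95 + √11)/5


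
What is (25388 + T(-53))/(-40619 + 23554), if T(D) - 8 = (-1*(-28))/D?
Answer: -269192/180889 ≈ -1.4882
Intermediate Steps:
T(D) = 8 + 28/D (T(D) = 8 + (-1*(-28))/D = 8 + 28/D)
(25388 + T(-53))/(-40619 + 23554) = (25388 + (8 + 28/(-53)))/(-40619 + 23554) = (25388 + (8 + 28*(-1/53)))/(-17065) = (25388 + (8 - 28/53))*(-1/17065) = (25388 + 396/53)*(-1/17065) = (1345960/53)*(-1/17065) = -269192/180889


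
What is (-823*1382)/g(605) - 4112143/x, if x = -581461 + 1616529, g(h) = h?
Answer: -1179759698763/626216140 ≈ -1883.9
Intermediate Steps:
x = 1035068
(-823*1382)/g(605) - 4112143/x = -823*1382/605 - 4112143/1035068 = -1137386*1/605 - 4112143*1/1035068 = -1137386/605 - 4112143/1035068 = -1179759698763/626216140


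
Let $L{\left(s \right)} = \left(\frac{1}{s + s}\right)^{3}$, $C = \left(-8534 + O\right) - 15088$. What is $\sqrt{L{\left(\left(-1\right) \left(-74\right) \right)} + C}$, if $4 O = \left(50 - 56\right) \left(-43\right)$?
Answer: $\frac{i \sqrt{2825635056443}}{10952} \approx 153.48 i$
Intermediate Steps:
$O = \frac{129}{2}$ ($O = \frac{\left(50 - 56\right) \left(-43\right)}{4} = \frac{\left(-6\right) \left(-43\right)}{4} = \frac{1}{4} \cdot 258 = \frac{129}{2} \approx 64.5$)
$C = - \frac{47115}{2}$ ($C = \left(-8534 + \frac{129}{2}\right) - 15088 = - \frac{16939}{2} - 15088 = - \frac{47115}{2} \approx -23558.0$)
$L{\left(s \right)} = \frac{1}{8 s^{3}}$ ($L{\left(s \right)} = \left(\frac{1}{2 s}\right)^{3} = \frac{1}{8 s^{3}}$)
$\sqrt{L{\left(\left(-1\right) \left(-74\right) \right)} + C} = \sqrt{\frac{1}{8 \cdot 405224} - \frac{47115}{2}} = \sqrt{\frac{1}{8} \cdot \frac{1}{405224} - \frac{47115}{2}} = \sqrt{\frac{1}{3241792} - \frac{47115}{2}} = \sqrt{- \frac{76368515039}{3241792}} = \frac{i \sqrt{2825635056443}}{10952}$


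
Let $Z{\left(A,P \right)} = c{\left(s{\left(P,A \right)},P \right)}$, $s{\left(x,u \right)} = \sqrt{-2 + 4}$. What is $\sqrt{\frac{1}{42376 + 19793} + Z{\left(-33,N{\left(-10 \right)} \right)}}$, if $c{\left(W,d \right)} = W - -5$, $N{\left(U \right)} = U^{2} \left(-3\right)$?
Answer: $\frac{\sqrt{19324984974 + 3864984561 \sqrt{2}}}{62169} \approx 2.5326$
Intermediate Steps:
$s{\left(x,u \right)} = \sqrt{2}$
$N{\left(U \right)} = - 3 U^{2}$
$c{\left(W,d \right)} = 5 + W$ ($c{\left(W,d \right)} = W + 5 = 5 + W$)
$Z{\left(A,P \right)} = 5 + \sqrt{2}$
$\sqrt{\frac{1}{42376 + 19793} + Z{\left(-33,N{\left(-10 \right)} \right)}} = \sqrt{\frac{1}{42376 + 19793} + \left(5 + \sqrt{2}\right)} = \sqrt{\frac{1}{62169} + \left(5 + \sqrt{2}\right)} = \sqrt{\frac{310846}{62169} + \sqrt{2}}$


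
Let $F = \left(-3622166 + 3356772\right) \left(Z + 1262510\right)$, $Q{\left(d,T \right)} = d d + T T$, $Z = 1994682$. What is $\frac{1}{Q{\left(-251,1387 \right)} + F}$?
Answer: $- \frac{1}{864437226878} \approx -1.1568 \cdot 10^{-12}$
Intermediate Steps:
$Q{\left(d,T \right)} = T^{2} + d^{2}$ ($Q{\left(d,T \right)} = d^{2} + T^{2} = T^{2} + d^{2}$)
$F = -864439213648$ ($F = \left(-3622166 + 3356772\right) \left(1994682 + 1262510\right) = \left(-265394\right) 3257192 = -864439213648$)
$\frac{1}{Q{\left(-251,1387 \right)} + F} = \frac{1}{\left(1387^{2} + \left(-251\right)^{2}\right) - 864439213648} = \frac{1}{\left(1923769 + 63001\right) - 864439213648} = \frac{1}{1986770 - 864439213648} = \frac{1}{-864437226878} = - \frac{1}{864437226878}$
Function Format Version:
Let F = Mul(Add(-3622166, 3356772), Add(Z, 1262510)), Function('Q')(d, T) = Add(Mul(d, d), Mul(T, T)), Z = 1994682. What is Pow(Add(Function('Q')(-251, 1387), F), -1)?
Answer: Rational(-1, 864437226878) ≈ -1.1568e-12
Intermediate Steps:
Function('Q')(d, T) = Add(Pow(T, 2), Pow(d, 2)) (Function('Q')(d, T) = Add(Pow(d, 2), Pow(T, 2)) = Add(Pow(T, 2), Pow(d, 2)))
F = -864439213648 (F = Mul(Add(-3622166, 3356772), Add(1994682, 1262510)) = Mul(-265394, 3257192) = -864439213648)
Pow(Add(Function('Q')(-251, 1387), F), -1) = Pow(Add(Add(Pow(1387, 2), Pow(-251, 2)), -864439213648), -1) = Pow(Add(Add(1923769, 63001), -864439213648), -1) = Pow(Add(1986770, -864439213648), -1) = Pow(-864437226878, -1) = Rational(-1, 864437226878)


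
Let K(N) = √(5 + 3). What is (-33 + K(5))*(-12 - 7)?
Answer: 627 - 38*√2 ≈ 573.26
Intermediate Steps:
K(N) = 2*√2 (K(N) = √8 = 2*√2)
(-33 + K(5))*(-12 - 7) = (-33 + 2*√2)*(-12 - 7) = (-33 + 2*√2)*(-19) = 627 - 38*√2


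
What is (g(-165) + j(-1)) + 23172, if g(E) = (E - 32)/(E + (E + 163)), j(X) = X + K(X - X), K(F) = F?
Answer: 3869754/167 ≈ 23172.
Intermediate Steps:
j(X) = X (j(X) = X + (X - X) = X + 0 = X)
g(E) = (-32 + E)/(163 + 2*E) (g(E) = (-32 + E)/(E + (163 + E)) = (-32 + E)/(163 + 2*E))
(g(-165) + j(-1)) + 23172 = ((-32 - 165)/(163 + 2*(-165)) - 1) + 23172 = (-197/(163 - 330) - 1) + 23172 = (-197/(-167) - 1) + 23172 = (-1/167*(-197) - 1) + 23172 = (197/167 - 1) + 23172 = 30/167 + 23172 = 3869754/167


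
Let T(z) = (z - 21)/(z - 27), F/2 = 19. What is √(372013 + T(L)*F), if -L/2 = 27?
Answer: √30135903/9 ≈ 609.96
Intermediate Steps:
L = -54 (L = -2*27 = -54)
F = 38 (F = 2*19 = 38)
T(z) = (-21 + z)/(-27 + z)
√(372013 + T(L)*F) = √(372013 + ((-21 - 54)/(-27 - 54))*38) = √(372013 + (-75/(-81))*38) = √(372013 - 1/81*(-75)*38) = √(372013 + (25/27)*38) = √(372013 + 950/27) = √(10045301/27) = √30135903/9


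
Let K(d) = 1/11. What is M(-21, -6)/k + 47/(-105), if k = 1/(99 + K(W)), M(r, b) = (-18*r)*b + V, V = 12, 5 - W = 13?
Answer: -258199717/1155 ≈ -2.2355e+5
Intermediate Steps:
W = -8 (W = 5 - 1*13 = 5 - 13 = -8)
K(d) = 1/11
M(r, b) = 12 - 18*b*r (M(r, b) = (-18*r)*b + 12 = -18*b*r + 12 = 12 - 18*b*r)
k = 11/1090 (k = 1/(99 + 1/11) = 1/(1090/11) = 11/1090 ≈ 0.010092)
M(-21, -6)/k + 47/(-105) = (12 - 18*(-6)*(-21))/(11/1090) + 47/(-105) = (12 - 2268)*(1090/11) + 47*(-1/105) = -2256*1090/11 - 47/105 = -2459040/11 - 47/105 = -258199717/1155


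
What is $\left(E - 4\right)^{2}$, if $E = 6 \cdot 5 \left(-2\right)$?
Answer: $4096$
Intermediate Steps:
$E = -60$ ($E = 30 \left(-2\right) = -60$)
$\left(E - 4\right)^{2} = \left(-60 - 4\right)^{2} = \left(-64\right)^{2} = 4096$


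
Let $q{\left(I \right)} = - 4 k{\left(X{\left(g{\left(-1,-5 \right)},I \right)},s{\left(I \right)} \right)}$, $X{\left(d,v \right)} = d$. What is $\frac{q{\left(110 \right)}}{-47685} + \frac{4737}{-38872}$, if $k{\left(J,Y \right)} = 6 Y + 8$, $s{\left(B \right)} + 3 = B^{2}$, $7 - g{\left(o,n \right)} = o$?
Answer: $\frac{130129295}{21807192} \approx 5.9673$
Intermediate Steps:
$g{\left(o,n \right)} = 7 - o$
$s{\left(B \right)} = -3 + B^{2}$
$k{\left(J,Y \right)} = 8 + 6 Y$
$q{\left(I \right)} = 40 - 24 I^{2}$ ($q{\left(I \right)} = - 4 \left(8 + 6 \left(-3 + I^{2}\right)\right) = - 4 \left(8 + \left(-18 + 6 I^{2}\right)\right) = - 4 \left(-10 + 6 I^{2}\right) = 40 - 24 I^{2}$)
$\frac{q{\left(110 \right)}}{-47685} + \frac{4737}{-38872} = \frac{40 - 24 \cdot 110^{2}}{-47685} + \frac{4737}{-38872} = \left(40 - 290400\right) \left(- \frac{1}{47685}\right) + 4737 \left(- \frac{1}{38872}\right) = \left(40 - 290400\right) \left(- \frac{1}{47685}\right) - \frac{4737}{38872} = \left(-290360\right) \left(- \frac{1}{47685}\right) - \frac{4737}{38872} = \frac{3416}{561} - \frac{4737}{38872} = \frac{130129295}{21807192}$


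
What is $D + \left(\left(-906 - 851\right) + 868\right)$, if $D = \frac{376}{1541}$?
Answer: $- \frac{1369573}{1541} \approx -888.76$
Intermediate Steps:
$D = \frac{376}{1541}$ ($D = 376 \cdot \frac{1}{1541} = \frac{376}{1541} \approx 0.244$)
$D + \left(\left(-906 - 851\right) + 868\right) = \frac{376}{1541} + \left(\left(-906 - 851\right) + 868\right) = \frac{376}{1541} + \left(-1757 + 868\right) = \frac{376}{1541} - 889 = - \frac{1369573}{1541}$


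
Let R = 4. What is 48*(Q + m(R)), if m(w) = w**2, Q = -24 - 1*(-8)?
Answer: 0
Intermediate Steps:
Q = -16 (Q = -24 + 8 = -16)
48*(Q + m(R)) = 48*(-16 + 4**2) = 48*(-16 + 16) = 48*0 = 0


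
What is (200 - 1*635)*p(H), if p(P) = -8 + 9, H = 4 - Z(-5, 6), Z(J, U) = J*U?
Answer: -435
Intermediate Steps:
H = 34 (H = 4 - (-5)*6 = 4 - 1*(-30) = 4 + 30 = 34)
p(P) = 1
(200 - 1*635)*p(H) = (200 - 1*635)*1 = (200 - 635)*1 = -435*1 = -435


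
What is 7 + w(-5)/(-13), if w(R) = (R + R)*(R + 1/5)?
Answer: 43/13 ≈ 3.3077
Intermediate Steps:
w(R) = 2*R*(⅕ + R) (w(R) = (2*R)*(R + ⅕) = (2*R)*(⅕ + R) = 2*R*(⅕ + R))
7 + w(-5)/(-13) = 7 + ((⅖)*(-5)*(1 + 5*(-5)))/(-13) = 7 - 2*(-5)*(1 - 25)/65 = 7 - 2*(-5)*(-24)/65 = 7 - 1/13*48 = 7 - 48/13 = 43/13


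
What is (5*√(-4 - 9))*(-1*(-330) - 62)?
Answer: 1340*I*√13 ≈ 4831.4*I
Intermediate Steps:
(5*√(-4 - 9))*(-1*(-330) - 62) = (5*√(-13))*(330 - 62) = (5*(I*√13))*268 = (5*I*√13)*268 = 1340*I*√13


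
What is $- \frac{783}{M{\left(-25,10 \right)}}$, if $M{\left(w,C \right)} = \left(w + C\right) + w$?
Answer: $\frac{783}{40} \approx 19.575$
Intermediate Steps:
$M{\left(w,C \right)} = C + 2 w$ ($M{\left(w,C \right)} = \left(C + w\right) + w = C + 2 w$)
$- \frac{783}{M{\left(-25,10 \right)}} = - \frac{783}{10 + 2 \left(-25\right)} = - \frac{783}{10 - 50} = - \frac{783}{-40} = \left(-783\right) \left(- \frac{1}{40}\right) = \frac{783}{40}$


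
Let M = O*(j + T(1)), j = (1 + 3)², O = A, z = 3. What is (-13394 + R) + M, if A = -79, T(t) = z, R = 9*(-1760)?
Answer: -30735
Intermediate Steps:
R = -15840
T(t) = 3
O = -79
j = 16 (j = 4² = 16)
M = -1501 (M = -79*(16 + 3) = -79*19 = -1501)
(-13394 + R) + M = (-13394 - 15840) - 1501 = -29234 - 1501 = -30735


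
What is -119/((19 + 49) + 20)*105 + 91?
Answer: -4487/88 ≈ -50.989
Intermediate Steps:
-119/((19 + 49) + 20)*105 + 91 = -119/(68 + 20)*105 + 91 = -119/88*105 + 91 = -12495/88 + 91 = -4487/88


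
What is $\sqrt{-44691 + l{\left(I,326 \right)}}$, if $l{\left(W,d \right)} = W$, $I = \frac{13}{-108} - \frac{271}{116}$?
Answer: $\frac{i \sqrt{12178251822}}{522} \approx 211.41 i$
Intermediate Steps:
$I = - \frac{3847}{1566}$ ($I = 13 \left(- \frac{1}{108}\right) - \frac{271}{116} = - \frac{13}{108} - \frac{271}{116} = - \frac{3847}{1566} \approx -2.4566$)
$\sqrt{-44691 + l{\left(I,326 \right)}} = \sqrt{-44691 - \frac{3847}{1566}} = \sqrt{- \frac{69989953}{1566}} = \frac{i \sqrt{12178251822}}{522}$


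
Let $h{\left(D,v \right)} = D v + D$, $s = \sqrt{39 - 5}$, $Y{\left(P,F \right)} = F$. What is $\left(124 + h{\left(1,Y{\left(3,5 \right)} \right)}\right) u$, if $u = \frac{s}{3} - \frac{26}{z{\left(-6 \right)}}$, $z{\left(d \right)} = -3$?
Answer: $\frac{3380}{3} + \frac{130 \sqrt{34}}{3} \approx 1379.3$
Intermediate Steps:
$s = \sqrt{34} \approx 5.8309$
$h{\left(D,v \right)} = D + D v$
$u = \frac{26}{3} + \frac{\sqrt{34}}{3}$ ($u = \frac{\sqrt{34}}{3} - \frac{26}{-3} = \sqrt{34} \cdot \frac{1}{3} - - \frac{26}{3} = \frac{\sqrt{34}}{3} + \frac{26}{3} = \frac{26}{3} + \frac{\sqrt{34}}{3} \approx 10.61$)
$\left(124 + h{\left(1,Y{\left(3,5 \right)} \right)}\right) u = \left(124 + 1 \left(1 + 5\right)\right) \left(\frac{26}{3} + \frac{\sqrt{34}}{3}\right) = \left(124 + 1 \cdot 6\right) \left(\frac{26}{3} + \frac{\sqrt{34}}{3}\right) = \left(124 + 6\right) \left(\frac{26}{3} + \frac{\sqrt{34}}{3}\right) = 130 \left(\frac{26}{3} + \frac{\sqrt{34}}{3}\right) = \frac{3380}{3} + \frac{130 \sqrt{34}}{3}$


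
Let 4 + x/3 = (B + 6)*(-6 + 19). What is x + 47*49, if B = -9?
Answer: 2174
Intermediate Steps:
x = -129 (x = -12 + 3*((-9 + 6)*(-6 + 19)) = -12 + 3*(-3*13) = -12 + 3*(-39) = -12 - 117 = -129)
x + 47*49 = -129 + 47*49 = -129 + 2303 = 2174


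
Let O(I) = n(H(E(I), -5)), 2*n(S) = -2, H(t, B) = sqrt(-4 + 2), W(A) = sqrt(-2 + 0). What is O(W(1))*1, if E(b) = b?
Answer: -1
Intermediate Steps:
W(A) = I*sqrt(2) (W(A) = sqrt(-2) = I*sqrt(2))
H(t, B) = I*sqrt(2) (H(t, B) = sqrt(-2) = I*sqrt(2))
n(S) = -1 (n(S) = (1/2)*(-2) = -1)
O(I) = -1
O(W(1))*1 = -1*1 = -1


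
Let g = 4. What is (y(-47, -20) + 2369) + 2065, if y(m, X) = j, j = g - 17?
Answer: 4421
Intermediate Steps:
j = -13 (j = 4 - 17 = -13)
y(m, X) = -13
(y(-47, -20) + 2369) + 2065 = (-13 + 2369) + 2065 = 2356 + 2065 = 4421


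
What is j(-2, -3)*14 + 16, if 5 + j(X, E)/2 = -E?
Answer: -40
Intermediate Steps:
j(X, E) = -10 - 2*E (j(X, E) = -10 + 2*(-E) = -10 - 2*E)
j(-2, -3)*14 + 16 = (-10 - 2*(-3))*14 + 16 = (-10 + 6)*14 + 16 = -4*14 + 16 = -56 + 16 = -40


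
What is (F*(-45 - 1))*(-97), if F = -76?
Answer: -339112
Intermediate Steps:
(F*(-45 - 1))*(-97) = -76*(-45 - 1)*(-97) = -76*(-46)*(-97) = 3496*(-97) = -339112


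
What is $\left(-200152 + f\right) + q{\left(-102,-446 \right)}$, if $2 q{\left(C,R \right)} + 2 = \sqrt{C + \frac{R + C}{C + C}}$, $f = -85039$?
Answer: $-285192 + \frac{i \sqrt{258315}}{102} \approx -2.8519 \cdot 10^{5} + 4.9828 i$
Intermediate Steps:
$q{\left(C,R \right)} = -1 + \frac{\sqrt{C + \frac{C + R}{2 C}}}{2}$ ($q{\left(C,R \right)} = -1 + \frac{\sqrt{C + \frac{R + C}{C + C}}}{2} = -1 + \frac{\sqrt{C + \frac{C + R}{2 C}}}{2}$)
$\left(-200152 + f\right) + q{\left(-102,-446 \right)} = \left(-200152 - 85039\right) - \left(1 - \frac{\sqrt{2 + 4 \left(-102\right) + 2 \left(-446\right) \frac{1}{-102}}}{4}\right) = -285191 - \left(1 - \frac{\sqrt{2 - 408 + 2 \left(-446\right) \left(- \frac{1}{102}\right)}}{4}\right) = -285191 - \left(1 - \frac{\sqrt{2 - 408 + \frac{446}{51}}}{4}\right) = -285191 - \left(1 - \frac{\sqrt{- \frac{20260}{51}}}{4}\right) = -285191 - \left(1 - \frac{\frac{2}{51} i \sqrt{258315}}{4}\right) = -285191 - \left(1 - \frac{i \sqrt{258315}}{102}\right) = -285192 + \frac{i \sqrt{258315}}{102}$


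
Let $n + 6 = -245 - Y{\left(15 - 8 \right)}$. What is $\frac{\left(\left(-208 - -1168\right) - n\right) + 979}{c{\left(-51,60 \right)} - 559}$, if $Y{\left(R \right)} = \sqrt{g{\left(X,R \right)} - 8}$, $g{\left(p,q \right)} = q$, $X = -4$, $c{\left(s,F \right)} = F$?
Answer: $- \frac{2190}{499} - \frac{i}{499} \approx -4.3888 - 0.002004 i$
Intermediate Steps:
$Y{\left(R \right)} = \sqrt{-8 + R}$ ($Y{\left(R \right)} = \sqrt{R - 8} = \sqrt{-8 + R}$)
$n = -251 - i$ ($n = -6 - \left(245 + \sqrt{-8 + \left(15 - 8\right)}\right) = -6 - \left(245 + \sqrt{-8 + 7}\right) = -6 - \left(245 + \sqrt{-1}\right) = -6 - \left(245 + i\right) = -251 - i \approx -251.0 - 1.0 i$)
$\frac{\left(\left(-208 - -1168\right) - n\right) + 979}{c{\left(-51,60 \right)} - 559} = \frac{\left(\left(-208 - -1168\right) - \left(-251 - i\right)\right) + 979}{60 - 559} = \frac{\left(\left(-208 + 1168\right) + \left(251 + i\right)\right) + 979}{-499} = \left(\left(960 + \left(251 + i\right)\right) + 979\right) \left(- \frac{1}{499}\right) = \left(\left(1211 + i\right) + 979\right) \left(- \frac{1}{499}\right) = \left(2190 + i\right) \left(- \frac{1}{499}\right) = - \frac{2190}{499} - \frac{i}{499}$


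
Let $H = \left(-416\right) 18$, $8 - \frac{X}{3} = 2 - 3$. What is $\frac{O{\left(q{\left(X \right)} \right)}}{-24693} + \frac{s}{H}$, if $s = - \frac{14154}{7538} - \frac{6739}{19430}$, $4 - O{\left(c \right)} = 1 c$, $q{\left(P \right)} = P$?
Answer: $\frac{5544958066991}{4513540829765760} \approx 0.0012285$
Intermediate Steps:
$X = 27$ ($X = 24 - 3 \left(2 - 3\right) = 24 - -3 = 24 + 3 = 27$)
$O{\left(c \right)} = 4 - c$ ($O{\left(c \right)} = 4 - 1 c = 4 - c$)
$s = - \frac{162905401}{73231670}$ ($s = \left(-14154\right) \frac{1}{7538} - \frac{6739}{19430} = - \frac{7077}{3769} - \frac{6739}{19430} = - \frac{162905401}{73231670} \approx -2.2245$)
$H = -7488$
$\frac{O{\left(q{\left(X \right)} \right)}}{-24693} + \frac{s}{H} = \frac{4 - 27}{-24693} - \frac{162905401}{73231670 \left(-7488\right)} = \left(4 - 27\right) \left(- \frac{1}{24693}\right) - - \frac{162905401}{548358744960} = \left(-23\right) \left(- \frac{1}{24693}\right) + \frac{162905401}{548358744960} = \frac{23}{24693} + \frac{162905401}{548358744960} = \frac{5544958066991}{4513540829765760}$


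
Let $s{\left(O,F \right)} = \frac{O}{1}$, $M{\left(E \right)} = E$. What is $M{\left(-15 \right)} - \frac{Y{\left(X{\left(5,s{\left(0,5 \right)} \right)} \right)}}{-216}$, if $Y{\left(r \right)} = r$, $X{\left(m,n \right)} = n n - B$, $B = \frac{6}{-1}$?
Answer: $- \frac{539}{36} \approx -14.972$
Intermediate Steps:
$B = -6$ ($B = 6 \left(-1\right) = -6$)
$s{\left(O,F \right)} = O$ ($s{\left(O,F \right)} = O 1 = O$)
$X{\left(m,n \right)} = 6 + n^{2}$ ($X{\left(m,n \right)} = n n - -6 = n^{2} + 6 = 6 + n^{2}$)
$M{\left(-15 \right)} - \frac{Y{\left(X{\left(5,s{\left(0,5 \right)} \right)} \right)}}{-216} = -15 - \frac{6 + 0^{2}}{-216} = -15 - \left(6 + 0\right) \left(- \frac{1}{216}\right) = -15 - 6 \left(- \frac{1}{216}\right) = -15 - - \frac{1}{36} = -15 + \frac{1}{36} = - \frac{539}{36}$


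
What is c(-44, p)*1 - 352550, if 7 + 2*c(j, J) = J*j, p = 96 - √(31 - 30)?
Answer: -709287/2 ≈ -3.5464e+5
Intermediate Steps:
p = 95 (p = 96 - √1 = 96 - 1*1 = 96 - 1 = 95)
c(j, J) = -7/2 + J*j/2 (c(j, J) = -7/2 + (J*j)/2 = -7/2 + J*j/2)
c(-44, p)*1 - 352550 = (-7/2 + (½)*95*(-44))*1 - 352550 = (-7/2 - 2090)*1 - 352550 = -4187/2*1 - 352550 = -4187/2 - 352550 = -709287/2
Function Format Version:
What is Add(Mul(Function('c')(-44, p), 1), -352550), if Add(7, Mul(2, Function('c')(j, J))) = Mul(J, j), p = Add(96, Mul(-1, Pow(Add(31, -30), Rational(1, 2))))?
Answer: Rational(-709287, 2) ≈ -3.5464e+5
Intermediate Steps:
p = 95 (p = Add(96, Mul(-1, Pow(1, Rational(1, 2)))) = Add(96, Mul(-1, 1)) = Add(96, -1) = 95)
Function('c')(j, J) = Add(Rational(-7, 2), Mul(Rational(1, 2), J, j)) (Function('c')(j, J) = Add(Rational(-7, 2), Mul(Rational(1, 2), Mul(J, j))) = Add(Rational(-7, 2), Mul(Rational(1, 2), J, j)))
Add(Mul(Function('c')(-44, p), 1), -352550) = Add(Mul(Add(Rational(-7, 2), Mul(Rational(1, 2), 95, -44)), 1), -352550) = Add(Mul(Add(Rational(-7, 2), -2090), 1), -352550) = Add(Mul(Rational(-4187, 2), 1), -352550) = Add(Rational(-4187, 2), -352550) = Rational(-709287, 2)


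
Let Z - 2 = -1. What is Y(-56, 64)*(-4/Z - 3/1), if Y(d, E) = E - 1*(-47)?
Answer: -777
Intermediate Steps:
Z = 1 (Z = 2 - 1 = 1)
Y(d, E) = 47 + E (Y(d, E) = E + 47 = 47 + E)
Y(-56, 64)*(-4/Z - 3/1) = (47 + 64)*(-4/1 - 3/1) = 111*(-4*1 - 3*1) = 111*(-4 - 3) = 111*(-7) = -777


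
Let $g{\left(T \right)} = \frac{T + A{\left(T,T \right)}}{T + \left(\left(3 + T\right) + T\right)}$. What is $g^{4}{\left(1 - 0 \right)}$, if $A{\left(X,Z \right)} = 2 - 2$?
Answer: $\frac{1}{1296} \approx 0.0007716$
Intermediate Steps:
$A{\left(X,Z \right)} = 0$
$g{\left(T \right)} = \frac{T}{3 + 3 T}$ ($g{\left(T \right)} = \frac{T + 0}{T + \left(\left(3 + T\right) + T\right)} = \frac{T}{T + \left(3 + 2 T\right)} = \frac{T}{3 + 3 T}$)
$g^{4}{\left(1 - 0 \right)} = \left(\frac{1 - 0}{3 \left(1 + \left(1 - 0\right)\right)}\right)^{4} = \left(\frac{1 + 0}{3 \left(1 + \left(1 + 0\right)\right)}\right)^{4} = \left(\frac{1}{3} \cdot 1 \frac{1}{1 + 1}\right)^{4} = \left(\frac{1}{3} \cdot 1 \cdot \frac{1}{2}\right)^{4} = \left(\frac{1}{6}\right)^{4} = \frac{1}{1296}$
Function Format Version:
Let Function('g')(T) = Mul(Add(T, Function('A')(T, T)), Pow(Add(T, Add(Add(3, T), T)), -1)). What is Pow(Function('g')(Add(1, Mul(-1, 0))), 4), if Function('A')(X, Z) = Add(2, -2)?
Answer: Rational(1, 1296) ≈ 0.00077160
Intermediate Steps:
Function('A')(X, Z) = 0
Function('g')(T) = Mul(T, Pow(Add(3, Mul(3, T)), -1)) (Function('g')(T) = Mul(Add(T, 0), Pow(Add(T, Add(Add(3, T), T)), -1)) = Mul(T, Pow(Add(T, Add(3, Mul(2, T))), -1)) = Mul(T, Pow(Add(3, Mul(3, T)), -1)))
Pow(Function('g')(Add(1, Mul(-1, 0))), 4) = Pow(Mul(Rational(1, 3), Add(1, Mul(-1, 0)), Pow(Add(1, Add(1, Mul(-1, 0))), -1)), 4) = Pow(Mul(Rational(1, 3), Add(1, 0), Pow(Add(1, Add(1, 0)), -1)), 4) = Pow(Mul(Rational(1, 3), 1, Pow(Add(1, 1), -1)), 4) = Pow(Mul(Rational(1, 3), 1, Pow(2, -1)), 4) = Pow(Mul(Rational(1, 3), 1, Rational(1, 2)), 4) = Pow(Rational(1, 6), 4) = Rational(1, 1296)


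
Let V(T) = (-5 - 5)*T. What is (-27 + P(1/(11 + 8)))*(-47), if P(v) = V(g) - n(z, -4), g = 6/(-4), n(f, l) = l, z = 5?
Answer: 376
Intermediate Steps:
g = -3/2 (g = 6*(-1/4) = -3/2 ≈ -1.5000)
V(T) = -10*T
P(v) = 19 (P(v) = -10*(-3/2) - 1*(-4) = 15 + 4 = 19)
(-27 + P(1/(11 + 8)))*(-47) = (-27 + 19)*(-47) = -8*(-47) = 376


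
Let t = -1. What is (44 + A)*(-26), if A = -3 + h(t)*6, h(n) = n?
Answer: -910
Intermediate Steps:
A = -9 (A = -3 - 1*6 = -3 - 6 = -9)
(44 + A)*(-26) = (44 - 9)*(-26) = 35*(-26) = -910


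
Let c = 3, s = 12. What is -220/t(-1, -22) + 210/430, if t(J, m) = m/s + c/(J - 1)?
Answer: 2859/43 ≈ 66.488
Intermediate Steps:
t(J, m) = 3/(-1 + J) + m/12 (t(J, m) = m/12 + 3/(J - 1) = m*(1/12) + 3/(-1 + J) = m/12 + 3/(-1 + J) = 3/(-1 + J) + m/12)
-220/t(-1, -22) + 210/430 = -220*12*(-1 - 1)/(36 - 1*(-22) - 1*(-22)) + 210/430 = -220*(-24/(36 + 22 + 22)) + 210*(1/430) = -220/((1/12)*(-½)*80) + 21/43 = -220/(-10/3) + 21/43 = -220*(-3/10) + 21/43 = 66 + 21/43 = 2859/43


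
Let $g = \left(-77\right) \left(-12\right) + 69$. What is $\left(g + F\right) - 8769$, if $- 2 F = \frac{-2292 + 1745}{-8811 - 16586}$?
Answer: $- \frac{394974691}{50794} \approx -7776.0$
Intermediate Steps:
$g = 993$ ($g = 924 + 69 = 993$)
$F = - \frac{547}{50794}$ ($F = - \frac{\left(-2292 + 1745\right) \frac{1}{-8811 - 16586}}{2} = - \frac{\left(-547\right) \frac{1}{-25397}}{2} = - \frac{\left(-547\right) \left(- \frac{1}{25397}\right)}{2} = \left(- \frac{1}{2}\right) \frac{547}{25397} = - \frac{547}{50794} \approx -0.010769$)
$\left(g + F\right) - 8769 = \left(993 - \frac{547}{50794}\right) - 8769 = \frac{50437895}{50794} - 8769 = - \frac{394974691}{50794}$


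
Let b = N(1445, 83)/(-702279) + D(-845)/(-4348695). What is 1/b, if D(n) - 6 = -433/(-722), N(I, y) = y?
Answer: -146999064066894/17596417067 ≈ -8353.9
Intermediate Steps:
D(n) = 4765/722 (D(n) = 6 - 433/(-722) = 6 - 433*(-1/722) = 6 + 433/722 = 4765/722)
b = -17596417067/146999064066894 (b = 83/(-702279) + (4765/722)/(-4348695) = 83*(-1/702279) + (4765/722)*(-1/4348695) = -83/702279 - 953/627951558 = -17596417067/146999064066894 ≈ -0.00011970)
1/b = 1/(-17596417067/146999064066894) = -146999064066894/17596417067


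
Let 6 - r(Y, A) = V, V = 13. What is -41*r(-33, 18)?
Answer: 287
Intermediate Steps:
r(Y, A) = -7 (r(Y, A) = 6 - 1*13 = 6 - 13 = -7)
-41*r(-33, 18) = -41*(-7) = 287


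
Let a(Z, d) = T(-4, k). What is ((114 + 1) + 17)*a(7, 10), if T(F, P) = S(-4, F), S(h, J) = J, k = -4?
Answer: -528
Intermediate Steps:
T(F, P) = F
a(Z, d) = -4
((114 + 1) + 17)*a(7, 10) = ((114 + 1) + 17)*(-4) = (115 + 17)*(-4) = 132*(-4) = -528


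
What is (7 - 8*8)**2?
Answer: 3249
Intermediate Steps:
(7 - 8*8)**2 = (7 - 64)**2 = (-57)**2 = 3249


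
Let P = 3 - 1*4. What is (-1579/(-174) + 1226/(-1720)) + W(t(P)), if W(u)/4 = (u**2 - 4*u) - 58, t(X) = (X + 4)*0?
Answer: -16732601/74820 ≈ -223.64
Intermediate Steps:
P = -1 (P = 3 - 4 = -1)
t(X) = 0 (t(X) = (4 + X)*0 = 0)
W(u) = -232 - 16*u + 4*u**2 (W(u) = 4*((u**2 - 4*u) - 58) = 4*(-58 + u**2 - 4*u) = -232 - 16*u + 4*u**2)
(-1579/(-174) + 1226/(-1720)) + W(t(P)) = (-1579/(-174) + 1226/(-1720)) + (-232 - 16*0 + 4*0**2) = (-1579*(-1/174) + 1226*(-1/1720)) + (-232 + 0 + 4*0) = (1579/174 - 613/860) + (-232 + 0 + 0) = 625639/74820 - 232 = -16732601/74820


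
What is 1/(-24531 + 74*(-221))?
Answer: -1/40885 ≈ -2.4459e-5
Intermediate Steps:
1/(-24531 + 74*(-221)) = 1/(-24531 - 16354) = 1/(-40885) = -1/40885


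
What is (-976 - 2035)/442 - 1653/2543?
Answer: -8387599/1124006 ≈ -7.4622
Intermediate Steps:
(-976 - 2035)/442 - 1653/2543 = -3011*1/442 - 1653*1/2543 = -3011/442 - 1653/2543 = -8387599/1124006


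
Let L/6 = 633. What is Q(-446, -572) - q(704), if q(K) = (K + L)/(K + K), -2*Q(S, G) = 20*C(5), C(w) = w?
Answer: -37451/704 ≈ -53.197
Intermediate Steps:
L = 3798 (L = 6*633 = 3798)
Q(S, G) = -50 (Q(S, G) = -10*5 = -½*100 = -50)
q(K) = (3798 + K)/(2*K) (q(K) = (K + 3798)/(K + K) = (3798 + K)/((2*K)) = (3798 + K)*(1/(2*K)) = (3798 + K)/(2*K))
Q(-446, -572) - q(704) = -50 - (3798 + 704)/(2*704) = -50 - 4502/(2*704) = -50 - 1*2251/704 = -50 - 2251/704 = -37451/704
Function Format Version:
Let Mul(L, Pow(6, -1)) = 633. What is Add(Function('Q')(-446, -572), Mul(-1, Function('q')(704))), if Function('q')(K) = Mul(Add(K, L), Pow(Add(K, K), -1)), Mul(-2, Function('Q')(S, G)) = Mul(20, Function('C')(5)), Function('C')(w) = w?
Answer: Rational(-37451, 704) ≈ -53.197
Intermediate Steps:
L = 3798 (L = Mul(6, 633) = 3798)
Function('Q')(S, G) = -50 (Function('Q')(S, G) = Mul(Rational(-1, 2), Mul(20, 5)) = Mul(Rational(-1, 2), 100) = -50)
Function('q')(K) = Mul(Rational(1, 2), Pow(K, -1), Add(3798, K)) (Function('q')(K) = Mul(Add(K, 3798), Pow(Add(K, K), -1)) = Mul(Add(3798, K), Pow(Mul(2, K), -1)) = Mul(Add(3798, K), Mul(Rational(1, 2), Pow(K, -1))) = Mul(Rational(1, 2), Pow(K, -1), Add(3798, K)))
Add(Function('Q')(-446, -572), Mul(-1, Function('q')(704))) = Add(-50, Mul(-1, Mul(Rational(1, 2), Pow(704, -1), Add(3798, 704)))) = Add(-50, Mul(-1, Mul(Rational(1, 2), Rational(1, 704), 4502))) = Add(-50, Mul(-1, Rational(2251, 704))) = Add(-50, Rational(-2251, 704)) = Rational(-37451, 704)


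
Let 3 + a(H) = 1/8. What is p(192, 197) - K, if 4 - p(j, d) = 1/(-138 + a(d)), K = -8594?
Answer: 9689954/1127 ≈ 8598.0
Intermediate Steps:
a(H) = -23/8 (a(H) = -3 + 1/8 = -23/8)
p(j, d) = 4516/1127 (p(j, d) = 4 - 1/(-138 - 23/8) = 4 - 1/(-1127/8) = 4 - 1*(-8/1127) = 4 + 8/1127 = 4516/1127)
p(192, 197) - K = 4516/1127 - 1*(-8594) = 4516/1127 + 8594 = 9689954/1127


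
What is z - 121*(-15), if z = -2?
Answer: 1813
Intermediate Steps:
z - 121*(-15) = -2 - 121*(-15) = -2 + 1815 = 1813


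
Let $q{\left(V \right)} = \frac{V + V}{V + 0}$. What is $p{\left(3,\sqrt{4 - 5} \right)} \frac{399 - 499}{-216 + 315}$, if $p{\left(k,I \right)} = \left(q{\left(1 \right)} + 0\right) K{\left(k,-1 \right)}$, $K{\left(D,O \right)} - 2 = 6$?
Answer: $- \frac{1600}{99} \approx -16.162$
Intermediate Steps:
$q{\left(V \right)} = 2$ ($q{\left(V \right)} = \frac{2 V}{V} = 2$)
$K{\left(D,O \right)} = 8$ ($K{\left(D,O \right)} = 2 + 6 = 8$)
$p{\left(k,I \right)} = 16$ ($p{\left(k,I \right)} = \left(2 + 0\right) 8 = 2 \cdot 8 = 16$)
$p{\left(3,\sqrt{4 - 5} \right)} \frac{399 - 499}{-216 + 315} = 16 \frac{399 - 499}{-216 + 315} = 16 \left(- \frac{100}{99}\right) = - \frac{1600}{99}$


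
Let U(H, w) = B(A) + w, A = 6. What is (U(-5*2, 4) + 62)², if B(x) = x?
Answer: 5184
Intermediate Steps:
U(H, w) = 6 + w
(U(-5*2, 4) + 62)² = ((6 + 4) + 62)² = (10 + 62)² = 72² = 5184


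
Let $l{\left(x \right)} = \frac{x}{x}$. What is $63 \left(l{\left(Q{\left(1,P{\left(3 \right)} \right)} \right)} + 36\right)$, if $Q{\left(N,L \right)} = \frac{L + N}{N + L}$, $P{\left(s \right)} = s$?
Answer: $2331$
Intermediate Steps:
$Q{\left(N,L \right)} = 1$ ($Q{\left(N,L \right)} = \frac{L + N}{L + N} = 1$)
$l{\left(x \right)} = 1$
$63 \left(l{\left(Q{\left(1,P{\left(3 \right)} \right)} \right)} + 36\right) = 63 \left(1 + 36\right) = 63 \cdot 37 = 2331$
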